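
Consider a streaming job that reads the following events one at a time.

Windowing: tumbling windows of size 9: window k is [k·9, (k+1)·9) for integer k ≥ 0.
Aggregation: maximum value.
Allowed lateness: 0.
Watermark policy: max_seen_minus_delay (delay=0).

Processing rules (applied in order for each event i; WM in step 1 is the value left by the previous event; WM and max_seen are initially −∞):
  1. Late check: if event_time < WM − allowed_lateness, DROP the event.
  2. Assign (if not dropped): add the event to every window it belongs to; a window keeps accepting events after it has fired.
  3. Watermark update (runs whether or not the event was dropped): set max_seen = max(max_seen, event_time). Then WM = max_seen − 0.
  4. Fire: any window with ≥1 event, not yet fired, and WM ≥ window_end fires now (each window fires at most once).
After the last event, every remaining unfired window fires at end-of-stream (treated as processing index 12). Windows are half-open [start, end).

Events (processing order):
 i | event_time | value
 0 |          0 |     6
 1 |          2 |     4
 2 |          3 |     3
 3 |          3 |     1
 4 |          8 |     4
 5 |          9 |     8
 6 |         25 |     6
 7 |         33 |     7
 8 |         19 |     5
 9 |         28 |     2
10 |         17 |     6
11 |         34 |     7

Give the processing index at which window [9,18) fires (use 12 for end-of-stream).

i=0 t=0 v=6: → [0,9); WM=0
i=1 t=2 v=4: → [0,9); WM=2
i=2 t=3 v=3: → [0,9); WM=3
i=3 t=3 v=1: → [0,9); WM=3
i=4 t=8 v=4: → [0,9); WM=8
i=5 t=9 v=8: → [9,18); WM=9; [0,9) fires=6
i=6 t=25 v=6: → [18,27); WM=25; [9,18) fires=8
i=7 t=33 v=7: → [27,36); WM=33; [18,27) fires=6
i=8 t=19 v=5: DROP (t<33-0); WM=33
i=9 t=28 v=2: DROP (t<33-0); WM=33
i=10 t=17 v=6: DROP (t<33-0); WM=33
i=11 t=34 v=7: → [27,36); WM=34

6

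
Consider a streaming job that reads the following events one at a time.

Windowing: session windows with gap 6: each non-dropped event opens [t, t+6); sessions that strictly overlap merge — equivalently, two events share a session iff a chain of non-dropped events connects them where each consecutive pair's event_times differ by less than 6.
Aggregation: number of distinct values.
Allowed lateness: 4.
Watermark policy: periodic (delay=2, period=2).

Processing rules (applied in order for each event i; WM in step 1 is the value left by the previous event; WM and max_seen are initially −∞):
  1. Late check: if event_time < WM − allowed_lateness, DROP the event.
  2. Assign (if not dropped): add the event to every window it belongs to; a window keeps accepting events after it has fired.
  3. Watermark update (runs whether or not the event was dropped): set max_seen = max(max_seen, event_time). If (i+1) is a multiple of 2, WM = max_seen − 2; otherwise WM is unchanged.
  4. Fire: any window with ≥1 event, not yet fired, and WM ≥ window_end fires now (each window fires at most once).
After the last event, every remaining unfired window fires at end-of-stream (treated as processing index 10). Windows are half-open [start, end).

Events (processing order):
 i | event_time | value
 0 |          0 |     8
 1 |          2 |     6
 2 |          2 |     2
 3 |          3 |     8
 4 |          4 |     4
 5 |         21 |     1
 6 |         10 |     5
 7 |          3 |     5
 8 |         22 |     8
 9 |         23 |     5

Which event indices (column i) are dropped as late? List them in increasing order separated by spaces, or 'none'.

i=0 t=0 v=8: → [0,6); WM=−∞
i=1 t=2 v=6: → [0,8); WM=0
i=2 t=2 v=2: → [0,8); WM=0
i=3 t=3 v=8: → [0,9); WM=1
i=4 t=4 v=4: → [0,10); WM=1
i=5 t=21 v=1: → [21,27); WM=19
i=6 t=10 v=5: DROP (t<19-4); WM=19
i=7 t=3 v=5: DROP (t<19-4); WM=19
i=8 t=22 v=8: → [21,28); WM=19
i=9 t=23 v=5: → [21,29); WM=21

6 7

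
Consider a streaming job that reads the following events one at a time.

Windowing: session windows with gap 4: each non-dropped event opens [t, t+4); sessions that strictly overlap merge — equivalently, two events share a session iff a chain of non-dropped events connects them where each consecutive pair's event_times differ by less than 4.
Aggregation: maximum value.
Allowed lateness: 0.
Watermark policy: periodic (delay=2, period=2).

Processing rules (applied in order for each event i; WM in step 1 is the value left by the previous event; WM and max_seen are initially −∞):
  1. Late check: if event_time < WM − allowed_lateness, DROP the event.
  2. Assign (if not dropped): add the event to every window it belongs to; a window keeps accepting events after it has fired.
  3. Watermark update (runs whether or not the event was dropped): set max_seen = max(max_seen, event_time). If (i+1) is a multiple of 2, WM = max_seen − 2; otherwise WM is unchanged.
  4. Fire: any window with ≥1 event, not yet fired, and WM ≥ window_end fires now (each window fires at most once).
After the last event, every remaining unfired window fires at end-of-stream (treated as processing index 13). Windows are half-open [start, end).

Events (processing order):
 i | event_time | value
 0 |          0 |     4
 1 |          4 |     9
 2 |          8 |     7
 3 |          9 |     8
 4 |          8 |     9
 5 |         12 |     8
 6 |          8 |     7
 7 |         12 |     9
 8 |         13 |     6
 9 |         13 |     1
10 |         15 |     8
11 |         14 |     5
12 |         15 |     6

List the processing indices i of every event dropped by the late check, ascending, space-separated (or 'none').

i=0 t=0 v=4: → [0,4); WM=−∞
i=1 t=4 v=9: → [4,8); WM=2
i=2 t=8 v=7: → [8,12); WM=2
i=3 t=9 v=8: → [8,13); WM=7
i=4 t=8 v=9: → [8,13); WM=7
i=5 t=12 v=8: → [8,16); WM=10
i=6 t=8 v=7: DROP (t<10-0); WM=10
i=7 t=12 v=9: → [8,16); WM=10
i=8 t=13 v=6: → [8,17); WM=10
i=9 t=13 v=1: → [8,17); WM=11
i=10 t=15 v=8: → [8,19); WM=11
i=11 t=14 v=5: → [8,19); WM=13
i=12 t=15 v=6: → [8,19); WM=13

6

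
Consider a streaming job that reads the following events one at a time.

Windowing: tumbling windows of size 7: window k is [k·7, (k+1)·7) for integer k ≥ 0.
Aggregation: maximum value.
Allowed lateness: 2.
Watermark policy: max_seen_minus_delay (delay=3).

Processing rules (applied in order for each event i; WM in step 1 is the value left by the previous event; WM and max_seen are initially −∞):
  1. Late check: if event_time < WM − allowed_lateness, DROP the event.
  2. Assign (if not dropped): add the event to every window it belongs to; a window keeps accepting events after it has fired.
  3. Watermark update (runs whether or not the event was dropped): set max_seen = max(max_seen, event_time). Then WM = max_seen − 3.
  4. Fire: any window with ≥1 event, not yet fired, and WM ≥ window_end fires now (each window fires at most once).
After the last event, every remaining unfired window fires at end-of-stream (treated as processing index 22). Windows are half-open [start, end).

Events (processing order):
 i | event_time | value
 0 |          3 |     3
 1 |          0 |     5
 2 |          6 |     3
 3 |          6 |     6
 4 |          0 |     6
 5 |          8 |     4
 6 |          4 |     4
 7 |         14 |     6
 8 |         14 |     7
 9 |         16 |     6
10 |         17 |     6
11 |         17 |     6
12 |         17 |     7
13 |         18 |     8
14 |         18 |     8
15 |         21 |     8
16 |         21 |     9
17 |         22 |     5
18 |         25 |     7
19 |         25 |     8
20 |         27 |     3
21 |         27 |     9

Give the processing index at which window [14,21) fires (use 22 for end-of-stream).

18

i=0 t=3 v=3: → [0,7); WM=0
i=1 t=0 v=5: → [0,7); WM=0
i=2 t=6 v=3: → [0,7); WM=3
i=3 t=6 v=6: → [0,7); WM=3
i=4 t=0 v=6: DROP (t<3-2); WM=3
i=5 t=8 v=4: → [7,14); WM=5
i=6 t=4 v=4: → [0,7); WM=5
i=7 t=14 v=6: → [14,21); WM=11; [0,7) fires=6
i=8 t=14 v=7: → [14,21); WM=11
i=9 t=16 v=6: → [14,21); WM=13
i=10 t=17 v=6: → [14,21); WM=14; [7,14) fires=4
i=11 t=17 v=6: → [14,21); WM=14
i=12 t=17 v=7: → [14,21); WM=14
i=13 t=18 v=8: → [14,21); WM=15
i=14 t=18 v=8: → [14,21); WM=15
i=15 t=21 v=8: → [21,28); WM=18
i=16 t=21 v=9: → [21,28); WM=18
i=17 t=22 v=5: → [21,28); WM=19
i=18 t=25 v=7: → [21,28); WM=22; [14,21) fires=8
i=19 t=25 v=8: → [21,28); WM=22
i=20 t=27 v=3: → [21,28); WM=24
i=21 t=27 v=9: → [21,28); WM=24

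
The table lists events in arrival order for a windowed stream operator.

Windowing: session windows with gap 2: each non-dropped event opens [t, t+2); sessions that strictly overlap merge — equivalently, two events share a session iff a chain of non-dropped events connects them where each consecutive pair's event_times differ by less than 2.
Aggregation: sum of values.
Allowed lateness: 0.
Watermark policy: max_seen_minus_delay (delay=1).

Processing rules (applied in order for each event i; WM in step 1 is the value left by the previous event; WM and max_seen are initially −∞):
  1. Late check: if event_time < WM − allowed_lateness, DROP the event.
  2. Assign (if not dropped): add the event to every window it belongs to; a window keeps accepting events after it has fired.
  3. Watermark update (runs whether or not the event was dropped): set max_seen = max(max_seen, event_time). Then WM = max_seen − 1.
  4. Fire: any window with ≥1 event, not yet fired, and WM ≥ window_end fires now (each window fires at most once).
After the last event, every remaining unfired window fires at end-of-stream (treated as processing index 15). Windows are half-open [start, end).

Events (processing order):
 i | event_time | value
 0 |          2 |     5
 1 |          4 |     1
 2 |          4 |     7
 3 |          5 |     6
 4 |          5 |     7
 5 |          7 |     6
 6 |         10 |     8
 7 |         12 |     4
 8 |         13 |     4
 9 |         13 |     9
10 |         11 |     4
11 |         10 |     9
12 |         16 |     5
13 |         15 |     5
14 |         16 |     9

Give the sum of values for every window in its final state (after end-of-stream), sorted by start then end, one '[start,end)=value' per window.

i=0 t=2 v=5: → [2,4); WM=1
i=1 t=4 v=1: → [4,6); WM=3
i=2 t=4 v=7: → [4,6); WM=3
i=3 t=5 v=6: → [4,7); WM=4
i=4 t=5 v=7: → [4,7); WM=4
i=5 t=7 v=6: → [7,9); WM=6
i=6 t=10 v=8: → [10,12); WM=9
i=7 t=12 v=4: → [12,14); WM=11
i=8 t=13 v=4: → [12,15); WM=12
i=9 t=13 v=9: → [12,15); WM=12
i=10 t=11 v=4: DROP (t<12-0); WM=12
i=11 t=10 v=9: DROP (t<12-0); WM=12
i=12 t=16 v=5: → [16,18); WM=15
i=13 t=15 v=5: → [15,18); WM=15
i=14 t=16 v=9: → [15,18); WM=15

[2,4)=5 [4,7)=21 [7,9)=6 [10,12)=8 [12,15)=17 [15,18)=19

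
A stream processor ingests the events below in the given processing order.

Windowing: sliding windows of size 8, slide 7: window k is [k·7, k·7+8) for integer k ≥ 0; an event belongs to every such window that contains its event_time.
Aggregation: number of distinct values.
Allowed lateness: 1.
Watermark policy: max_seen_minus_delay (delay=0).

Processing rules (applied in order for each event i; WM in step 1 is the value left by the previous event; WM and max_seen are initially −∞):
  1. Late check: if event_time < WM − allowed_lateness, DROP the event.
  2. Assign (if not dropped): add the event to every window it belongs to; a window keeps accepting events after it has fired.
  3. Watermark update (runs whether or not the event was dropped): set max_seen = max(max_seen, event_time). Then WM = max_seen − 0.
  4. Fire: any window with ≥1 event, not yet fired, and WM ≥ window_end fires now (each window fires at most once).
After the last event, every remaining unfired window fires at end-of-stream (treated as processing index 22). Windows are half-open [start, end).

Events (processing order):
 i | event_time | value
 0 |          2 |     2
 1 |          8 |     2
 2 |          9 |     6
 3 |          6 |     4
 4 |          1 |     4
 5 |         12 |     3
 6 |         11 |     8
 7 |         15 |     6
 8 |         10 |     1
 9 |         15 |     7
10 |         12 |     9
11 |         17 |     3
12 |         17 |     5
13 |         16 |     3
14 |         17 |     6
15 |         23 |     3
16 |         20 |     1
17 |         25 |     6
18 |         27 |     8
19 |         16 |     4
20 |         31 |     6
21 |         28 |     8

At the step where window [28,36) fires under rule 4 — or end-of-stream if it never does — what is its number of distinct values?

1

i=0 t=2 v=2: → [0,8); WM=2
i=1 t=8 v=2: → [7,15); WM=8; [0,8) fires=1
i=2 t=9 v=6: → [7,15); WM=9
i=3 t=6 v=4: DROP (t<9-1); WM=9
i=4 t=1 v=4: DROP (t<9-1); WM=9
i=5 t=12 v=3: → [7,15); WM=12
i=6 t=11 v=8: → [7,15); WM=12
i=7 t=15 v=6: → [14,22); WM=15; [7,15) fires=4
i=8 t=10 v=1: DROP (t<15-1); WM=15
i=9 t=15 v=7: → [14,22); WM=15
i=10 t=12 v=9: DROP (t<15-1); WM=15
i=11 t=17 v=3: → [14,22); WM=17
i=12 t=17 v=5: → [14,22); WM=17
i=13 t=16 v=3: → [14,22); WM=17
i=14 t=17 v=6: → [14,22); WM=17
i=15 t=23 v=3: → [21,29); WM=23; [14,22) fires=4
i=16 t=20 v=1: DROP (t<23-1); WM=23
i=17 t=25 v=6: → [21,29); WM=25
i=18 t=27 v=8: → [21,29); WM=27
i=19 t=16 v=4: DROP (t<27-1); WM=27
i=20 t=31 v=6: → [28,36); WM=31; [21,29) fires=3
i=21 t=28 v=8: DROP (t<31-1); WM=31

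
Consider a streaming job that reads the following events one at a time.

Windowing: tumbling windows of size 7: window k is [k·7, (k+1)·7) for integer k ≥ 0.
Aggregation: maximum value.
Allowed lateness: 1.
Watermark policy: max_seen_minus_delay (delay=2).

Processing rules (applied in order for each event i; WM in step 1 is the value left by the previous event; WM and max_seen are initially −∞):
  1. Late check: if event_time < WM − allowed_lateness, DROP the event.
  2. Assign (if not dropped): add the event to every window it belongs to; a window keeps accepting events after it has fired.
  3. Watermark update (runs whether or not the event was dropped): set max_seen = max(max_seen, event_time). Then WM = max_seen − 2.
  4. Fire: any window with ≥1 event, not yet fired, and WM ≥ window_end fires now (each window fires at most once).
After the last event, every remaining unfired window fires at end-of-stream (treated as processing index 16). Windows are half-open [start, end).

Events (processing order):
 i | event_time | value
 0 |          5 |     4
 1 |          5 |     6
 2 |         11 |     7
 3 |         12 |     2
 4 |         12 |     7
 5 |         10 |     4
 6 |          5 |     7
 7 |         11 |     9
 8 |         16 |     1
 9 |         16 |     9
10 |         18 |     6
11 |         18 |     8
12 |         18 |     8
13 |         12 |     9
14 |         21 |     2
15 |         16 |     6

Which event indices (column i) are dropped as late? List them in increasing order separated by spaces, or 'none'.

i=0 t=5 v=4: → [0,7); WM=3
i=1 t=5 v=6: → [0,7); WM=3
i=2 t=11 v=7: → [7,14); WM=9; [0,7) fires=6
i=3 t=12 v=2: → [7,14); WM=10
i=4 t=12 v=7: → [7,14); WM=10
i=5 t=10 v=4: → [7,14); WM=10
i=6 t=5 v=7: DROP (t<10-1); WM=10
i=7 t=11 v=9: → [7,14); WM=10
i=8 t=16 v=1: → [14,21); WM=14; [7,14) fires=9
i=9 t=16 v=9: → [14,21); WM=14
i=10 t=18 v=6: → [14,21); WM=16
i=11 t=18 v=8: → [14,21); WM=16
i=12 t=18 v=8: → [14,21); WM=16
i=13 t=12 v=9: DROP (t<16-1); WM=16
i=14 t=21 v=2: → [21,28); WM=19
i=15 t=16 v=6: DROP (t<19-1); WM=19

6 13 15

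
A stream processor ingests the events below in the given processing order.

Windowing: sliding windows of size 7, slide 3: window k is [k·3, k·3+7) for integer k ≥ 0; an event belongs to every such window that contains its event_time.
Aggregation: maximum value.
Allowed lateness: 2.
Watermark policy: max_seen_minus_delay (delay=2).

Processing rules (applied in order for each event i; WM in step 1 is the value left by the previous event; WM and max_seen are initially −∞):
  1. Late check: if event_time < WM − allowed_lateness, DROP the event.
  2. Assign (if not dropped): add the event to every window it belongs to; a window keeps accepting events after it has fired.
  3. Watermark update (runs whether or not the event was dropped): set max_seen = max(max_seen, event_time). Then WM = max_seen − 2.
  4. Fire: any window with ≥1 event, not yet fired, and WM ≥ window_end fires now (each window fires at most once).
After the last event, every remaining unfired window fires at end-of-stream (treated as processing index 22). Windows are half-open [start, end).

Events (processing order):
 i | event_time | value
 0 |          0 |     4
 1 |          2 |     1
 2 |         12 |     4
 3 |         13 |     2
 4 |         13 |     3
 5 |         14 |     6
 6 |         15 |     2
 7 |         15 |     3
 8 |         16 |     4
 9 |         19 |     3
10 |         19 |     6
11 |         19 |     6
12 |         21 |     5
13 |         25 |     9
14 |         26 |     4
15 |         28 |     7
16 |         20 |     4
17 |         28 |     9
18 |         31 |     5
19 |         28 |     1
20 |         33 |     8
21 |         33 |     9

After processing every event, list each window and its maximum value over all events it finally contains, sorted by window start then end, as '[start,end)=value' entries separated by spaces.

[0,7)=4 [6,13)=4 [9,16)=6 [12,19)=6 [15,22)=6 [18,25)=6 [21,28)=9 [24,31)=9 [27,34)=9 [30,37)=9 [33,40)=9

i=0 t=0 v=4: → [0,7); WM=-2
i=1 t=2 v=1: → [0,7); WM=0
i=2 t=12 v=4: → [12,19),[9,16),[6,13); WM=10; [0,7) fires=4
i=3 t=13 v=2: → [12,19),[9,16); WM=11
i=4 t=13 v=3: → [12,19),[9,16); WM=11
i=5 t=14 v=6: → [12,19),[9,16); WM=12
i=6 t=15 v=2: → [15,22),[12,19),[9,16); WM=13; [6,13) fires=4
i=7 t=15 v=3: → [15,22),[12,19),[9,16); WM=13
i=8 t=16 v=4: → [15,22),[12,19); WM=14
i=9 t=19 v=3: → [18,25),[15,22); WM=17; [9,16) fires=6
i=10 t=19 v=6: → [18,25),[15,22); WM=17
i=11 t=19 v=6: → [18,25),[15,22); WM=17
i=12 t=21 v=5: → [21,28),[18,25),[15,22); WM=19; [12,19) fires=6
i=13 t=25 v=9: → [24,31),[21,28); WM=23; [15,22) fires=6
i=14 t=26 v=4: → [24,31),[21,28); WM=24
i=15 t=28 v=7: → [27,34),[24,31); WM=26; [18,25) fires=6
i=16 t=20 v=4: DROP (t<26-2); WM=26
i=17 t=28 v=9: → [27,34),[24,31); WM=26
i=18 t=31 v=5: → [30,37),[27,34); WM=29; [21,28) fires=9
i=19 t=28 v=1: → [27,34),[24,31); WM=29
i=20 t=33 v=8: → [33,40),[30,37),[27,34); WM=31; [24,31) fires=9
i=21 t=33 v=9: → [33,40),[30,37),[27,34); WM=31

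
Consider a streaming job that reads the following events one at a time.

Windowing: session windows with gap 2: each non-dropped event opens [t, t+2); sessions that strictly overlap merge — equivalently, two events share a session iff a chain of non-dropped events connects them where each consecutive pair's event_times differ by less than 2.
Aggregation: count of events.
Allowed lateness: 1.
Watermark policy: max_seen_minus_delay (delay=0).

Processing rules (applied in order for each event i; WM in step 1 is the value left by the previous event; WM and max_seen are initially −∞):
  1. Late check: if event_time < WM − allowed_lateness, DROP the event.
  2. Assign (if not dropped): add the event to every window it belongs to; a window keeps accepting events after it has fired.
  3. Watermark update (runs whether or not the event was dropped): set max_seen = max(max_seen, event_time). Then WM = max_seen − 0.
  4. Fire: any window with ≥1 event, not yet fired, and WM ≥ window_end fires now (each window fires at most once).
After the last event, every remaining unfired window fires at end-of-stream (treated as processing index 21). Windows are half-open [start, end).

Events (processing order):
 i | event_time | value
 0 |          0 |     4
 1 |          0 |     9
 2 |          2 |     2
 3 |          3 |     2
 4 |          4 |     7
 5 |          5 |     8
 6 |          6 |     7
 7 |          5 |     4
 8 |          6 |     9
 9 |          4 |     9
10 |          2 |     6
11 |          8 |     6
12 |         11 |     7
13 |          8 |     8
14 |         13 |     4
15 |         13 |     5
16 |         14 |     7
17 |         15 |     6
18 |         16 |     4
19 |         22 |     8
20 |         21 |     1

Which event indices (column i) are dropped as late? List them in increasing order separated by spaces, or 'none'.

9 10 13

i=0 t=0 v=4: → [0,2); WM=0
i=1 t=0 v=9: → [0,2); WM=0
i=2 t=2 v=2: → [2,4); WM=2
i=3 t=3 v=2: → [2,5); WM=3
i=4 t=4 v=7: → [2,6); WM=4
i=5 t=5 v=8: → [2,7); WM=5
i=6 t=6 v=7: → [2,8); WM=6
i=7 t=5 v=4: → [2,8); WM=6
i=8 t=6 v=9: → [2,8); WM=6
i=9 t=4 v=9: DROP (t<6-1); WM=6
i=10 t=2 v=6: DROP (t<6-1); WM=6
i=11 t=8 v=6: → [8,10); WM=8
i=12 t=11 v=7: → [11,13); WM=11
i=13 t=8 v=8: DROP (t<11-1); WM=11
i=14 t=13 v=4: → [13,15); WM=13
i=15 t=13 v=5: → [13,15); WM=13
i=16 t=14 v=7: → [13,16); WM=14
i=17 t=15 v=6: → [13,17); WM=15
i=18 t=16 v=4: → [13,18); WM=16
i=19 t=22 v=8: → [22,24); WM=22
i=20 t=21 v=1: → [21,24); WM=22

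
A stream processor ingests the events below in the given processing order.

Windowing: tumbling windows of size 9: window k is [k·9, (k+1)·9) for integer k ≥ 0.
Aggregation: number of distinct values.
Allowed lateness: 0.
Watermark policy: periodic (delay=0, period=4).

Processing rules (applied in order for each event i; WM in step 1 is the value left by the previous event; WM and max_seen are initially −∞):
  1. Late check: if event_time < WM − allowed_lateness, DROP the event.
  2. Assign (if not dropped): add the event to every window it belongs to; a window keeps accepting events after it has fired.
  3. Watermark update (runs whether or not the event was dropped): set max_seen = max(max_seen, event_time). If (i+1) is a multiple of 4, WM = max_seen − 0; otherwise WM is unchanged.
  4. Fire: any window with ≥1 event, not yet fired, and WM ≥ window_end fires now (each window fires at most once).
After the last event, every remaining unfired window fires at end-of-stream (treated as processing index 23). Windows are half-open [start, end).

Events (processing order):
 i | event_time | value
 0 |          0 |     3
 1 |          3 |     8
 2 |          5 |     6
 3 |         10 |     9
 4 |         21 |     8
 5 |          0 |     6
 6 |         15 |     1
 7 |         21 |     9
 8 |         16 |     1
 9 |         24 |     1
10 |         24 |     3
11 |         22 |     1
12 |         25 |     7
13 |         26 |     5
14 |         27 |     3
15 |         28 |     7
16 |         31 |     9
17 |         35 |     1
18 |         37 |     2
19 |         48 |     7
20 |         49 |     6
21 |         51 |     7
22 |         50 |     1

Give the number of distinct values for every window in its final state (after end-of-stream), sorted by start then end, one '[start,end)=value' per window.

i=0 t=0 v=3: → [0,9); WM=−∞
i=1 t=3 v=8: → [0,9); WM=−∞
i=2 t=5 v=6: → [0,9); WM=−∞
i=3 t=10 v=9: → [9,18); WM=10; [0,9) fires=3
i=4 t=21 v=8: → [18,27); WM=10
i=5 t=0 v=6: DROP (t<10-0); WM=10
i=6 t=15 v=1: → [9,18); WM=10
i=7 t=21 v=9: → [18,27); WM=21; [9,18) fires=2
i=8 t=16 v=1: DROP (t<21-0); WM=21
i=9 t=24 v=1: → [18,27); WM=21
i=10 t=24 v=3: → [18,27); WM=21
i=11 t=22 v=1: → [18,27); WM=24
i=12 t=25 v=7: → [18,27); WM=24
i=13 t=26 v=5: → [18,27); WM=24
i=14 t=27 v=3: → [27,36); WM=24
i=15 t=28 v=7: → [27,36); WM=28; [18,27) fires=6
i=16 t=31 v=9: → [27,36); WM=28
i=17 t=35 v=1: → [27,36); WM=28
i=18 t=37 v=2: → [36,45); WM=28
i=19 t=48 v=7: → [45,54); WM=48; [27,36) fires=4 [36,45) fires=1
i=20 t=49 v=6: → [45,54); WM=48
i=21 t=51 v=7: → [45,54); WM=48
i=22 t=50 v=1: → [45,54); WM=48

[0,9)=3 [9,18)=2 [18,27)=6 [27,36)=4 [36,45)=1 [45,54)=3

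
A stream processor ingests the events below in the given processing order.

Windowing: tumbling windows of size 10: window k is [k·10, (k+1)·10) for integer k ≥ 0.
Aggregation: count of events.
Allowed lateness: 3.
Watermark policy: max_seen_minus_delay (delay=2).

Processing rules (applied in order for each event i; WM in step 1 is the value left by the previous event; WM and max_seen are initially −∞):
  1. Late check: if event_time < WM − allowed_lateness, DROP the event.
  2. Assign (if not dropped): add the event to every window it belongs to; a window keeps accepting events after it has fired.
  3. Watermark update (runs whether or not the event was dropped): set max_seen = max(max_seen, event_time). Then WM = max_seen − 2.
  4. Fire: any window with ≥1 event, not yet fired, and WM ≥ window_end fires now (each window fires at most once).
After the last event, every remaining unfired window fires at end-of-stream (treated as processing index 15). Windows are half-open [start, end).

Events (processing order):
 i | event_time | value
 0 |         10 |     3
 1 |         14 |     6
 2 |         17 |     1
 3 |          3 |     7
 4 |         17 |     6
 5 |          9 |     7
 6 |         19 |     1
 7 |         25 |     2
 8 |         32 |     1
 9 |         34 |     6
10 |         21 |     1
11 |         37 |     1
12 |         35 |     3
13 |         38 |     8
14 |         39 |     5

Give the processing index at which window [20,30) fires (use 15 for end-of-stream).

i=0 t=10 v=3: → [10,20); WM=8
i=1 t=14 v=6: → [10,20); WM=12
i=2 t=17 v=1: → [10,20); WM=15
i=3 t=3 v=7: DROP (t<15-3); WM=15
i=4 t=17 v=6: → [10,20); WM=15
i=5 t=9 v=7: DROP (t<15-3); WM=15
i=6 t=19 v=1: → [10,20); WM=17
i=7 t=25 v=2: → [20,30); WM=23; [10,20) fires=5
i=8 t=32 v=1: → [30,40); WM=30; [20,30) fires=1
i=9 t=34 v=6: → [30,40); WM=32
i=10 t=21 v=1: DROP (t<32-3); WM=32
i=11 t=37 v=1: → [30,40); WM=35
i=12 t=35 v=3: → [30,40); WM=35
i=13 t=38 v=8: → [30,40); WM=36
i=14 t=39 v=5: → [30,40); WM=37

8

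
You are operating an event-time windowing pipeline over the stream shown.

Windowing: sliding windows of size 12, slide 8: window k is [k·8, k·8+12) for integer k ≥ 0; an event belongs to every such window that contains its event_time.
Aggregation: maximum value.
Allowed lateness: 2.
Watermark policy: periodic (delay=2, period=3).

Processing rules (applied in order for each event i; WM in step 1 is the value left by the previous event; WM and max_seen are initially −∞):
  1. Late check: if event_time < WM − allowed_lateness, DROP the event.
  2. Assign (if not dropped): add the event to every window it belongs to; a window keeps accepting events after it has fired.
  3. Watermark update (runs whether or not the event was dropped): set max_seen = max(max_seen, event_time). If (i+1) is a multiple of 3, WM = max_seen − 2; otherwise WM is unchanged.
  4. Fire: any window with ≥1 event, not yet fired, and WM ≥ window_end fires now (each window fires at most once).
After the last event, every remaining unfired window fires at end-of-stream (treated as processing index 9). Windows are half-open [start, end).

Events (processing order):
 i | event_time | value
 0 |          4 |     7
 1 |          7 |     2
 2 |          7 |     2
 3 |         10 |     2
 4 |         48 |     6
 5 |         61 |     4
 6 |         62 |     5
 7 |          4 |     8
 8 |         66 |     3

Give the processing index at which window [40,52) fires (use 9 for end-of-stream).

5

i=0 t=4 v=7: → [0,12); WM=−∞
i=1 t=7 v=2: → [0,12); WM=−∞
i=2 t=7 v=2: → [0,12); WM=5
i=3 t=10 v=2: → [8,20),[0,12); WM=5
i=4 t=48 v=6: → [48,60),[40,52); WM=5
i=5 t=61 v=4: → [56,68); WM=59; [0,12) fires=7 [8,20) fires=2 [40,52) fires=6
i=6 t=62 v=5: → [56,68); WM=59
i=7 t=4 v=8: DROP (t<59-2); WM=59
i=8 t=66 v=3: → [64,76),[56,68); WM=64; [48,60) fires=6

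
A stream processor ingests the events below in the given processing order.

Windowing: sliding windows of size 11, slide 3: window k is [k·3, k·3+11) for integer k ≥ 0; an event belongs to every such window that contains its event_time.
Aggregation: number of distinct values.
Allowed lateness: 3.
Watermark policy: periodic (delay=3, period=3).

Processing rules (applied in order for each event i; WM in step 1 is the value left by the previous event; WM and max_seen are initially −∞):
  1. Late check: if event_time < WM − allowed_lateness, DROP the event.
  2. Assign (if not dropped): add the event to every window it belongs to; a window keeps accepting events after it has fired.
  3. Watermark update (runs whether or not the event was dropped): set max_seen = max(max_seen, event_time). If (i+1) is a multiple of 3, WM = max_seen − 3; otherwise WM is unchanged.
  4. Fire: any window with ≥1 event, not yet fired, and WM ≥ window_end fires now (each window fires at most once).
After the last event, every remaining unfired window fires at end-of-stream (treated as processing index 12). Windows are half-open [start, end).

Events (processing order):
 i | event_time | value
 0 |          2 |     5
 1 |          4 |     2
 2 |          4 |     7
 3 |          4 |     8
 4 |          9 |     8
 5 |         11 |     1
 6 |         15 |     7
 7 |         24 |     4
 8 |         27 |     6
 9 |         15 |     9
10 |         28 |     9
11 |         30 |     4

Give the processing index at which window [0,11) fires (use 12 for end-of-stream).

i=0 t=2 v=5: → [0,11); WM=−∞
i=1 t=4 v=2: → [3,14),[0,11); WM=−∞
i=2 t=4 v=7: → [3,14),[0,11); WM=1
i=3 t=4 v=8: → [3,14),[0,11); WM=1
i=4 t=9 v=8: → [9,20),[6,17),[3,14),[0,11); WM=1
i=5 t=11 v=1: → [9,20),[6,17),[3,14); WM=8
i=6 t=15 v=7: → [15,26),[12,23),[9,20),[6,17); WM=8
i=7 t=24 v=4: → [24,35),[21,32),[18,29),[15,26); WM=8
i=8 t=27 v=6: → [27,38),[24,35),[21,32),[18,29); WM=24; [0,11) fires=4 [3,14) fires=4 [6,17) fires=3 [9,20) fires=3 [12,23) fires=1
i=9 t=15 v=9: DROP (t<24-3); WM=24
i=10 t=28 v=9: → [27,38),[24,35),[21,32),[18,29); WM=24
i=11 t=30 v=4: → [30,41),[27,38),[24,35),[21,32); WM=27; [15,26) fires=2

8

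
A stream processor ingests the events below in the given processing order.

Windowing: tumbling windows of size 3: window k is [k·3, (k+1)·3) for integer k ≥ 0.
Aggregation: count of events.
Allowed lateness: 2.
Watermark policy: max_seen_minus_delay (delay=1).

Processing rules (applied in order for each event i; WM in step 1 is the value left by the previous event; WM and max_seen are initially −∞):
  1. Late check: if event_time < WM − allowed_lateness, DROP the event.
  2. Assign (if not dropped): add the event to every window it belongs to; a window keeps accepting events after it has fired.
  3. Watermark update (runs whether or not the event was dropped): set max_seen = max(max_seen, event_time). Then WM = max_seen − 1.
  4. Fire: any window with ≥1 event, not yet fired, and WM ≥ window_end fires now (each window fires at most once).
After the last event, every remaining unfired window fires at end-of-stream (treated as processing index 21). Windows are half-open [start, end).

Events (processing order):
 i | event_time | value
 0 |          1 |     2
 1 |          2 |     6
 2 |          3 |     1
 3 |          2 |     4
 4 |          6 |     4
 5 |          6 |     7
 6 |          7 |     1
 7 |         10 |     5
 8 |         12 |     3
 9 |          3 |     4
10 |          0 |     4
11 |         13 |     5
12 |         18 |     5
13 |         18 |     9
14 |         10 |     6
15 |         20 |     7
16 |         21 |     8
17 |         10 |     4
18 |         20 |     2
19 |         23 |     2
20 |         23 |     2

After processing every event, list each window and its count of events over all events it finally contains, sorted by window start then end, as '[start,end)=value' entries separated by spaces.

i=0 t=1 v=2: → [0,3); WM=0
i=1 t=2 v=6: → [0,3); WM=1
i=2 t=3 v=1: → [3,6); WM=2
i=3 t=2 v=4: → [0,3); WM=2
i=4 t=6 v=4: → [6,9); WM=5; [0,3) fires=3
i=5 t=6 v=7: → [6,9); WM=5
i=6 t=7 v=1: → [6,9); WM=6; [3,6) fires=1
i=7 t=10 v=5: → [9,12); WM=9; [6,9) fires=3
i=8 t=12 v=3: → [12,15); WM=11
i=9 t=3 v=4: DROP (t<11-2); WM=11
i=10 t=0 v=4: DROP (t<11-2); WM=11
i=11 t=13 v=5: → [12,15); WM=12; [9,12) fires=1
i=12 t=18 v=5: → [18,21); WM=17; [12,15) fires=2
i=13 t=18 v=9: → [18,21); WM=17
i=14 t=10 v=6: DROP (t<17-2); WM=17
i=15 t=20 v=7: → [18,21); WM=19
i=16 t=21 v=8: → [21,24); WM=20
i=17 t=10 v=4: DROP (t<20-2); WM=20
i=18 t=20 v=2: → [18,21); WM=20
i=19 t=23 v=2: → [21,24); WM=22; [18,21) fires=4
i=20 t=23 v=2: → [21,24); WM=22

[0,3)=3 [3,6)=1 [6,9)=3 [9,12)=1 [12,15)=2 [18,21)=4 [21,24)=3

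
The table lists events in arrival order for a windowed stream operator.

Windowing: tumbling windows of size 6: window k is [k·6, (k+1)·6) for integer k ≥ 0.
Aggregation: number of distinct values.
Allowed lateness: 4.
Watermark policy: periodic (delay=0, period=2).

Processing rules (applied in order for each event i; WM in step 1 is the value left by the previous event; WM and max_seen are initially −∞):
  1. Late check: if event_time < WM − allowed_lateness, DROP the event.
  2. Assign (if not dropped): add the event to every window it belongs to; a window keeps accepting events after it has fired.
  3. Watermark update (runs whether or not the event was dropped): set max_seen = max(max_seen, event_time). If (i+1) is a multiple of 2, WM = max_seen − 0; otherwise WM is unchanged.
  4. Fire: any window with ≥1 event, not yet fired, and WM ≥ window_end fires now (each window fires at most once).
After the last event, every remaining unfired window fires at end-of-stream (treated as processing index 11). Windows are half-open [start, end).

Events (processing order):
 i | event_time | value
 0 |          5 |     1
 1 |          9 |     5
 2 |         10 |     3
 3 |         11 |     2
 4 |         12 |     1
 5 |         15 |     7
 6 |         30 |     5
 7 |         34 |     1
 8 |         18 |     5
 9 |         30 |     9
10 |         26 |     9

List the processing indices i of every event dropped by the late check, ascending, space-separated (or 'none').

i=0 t=5 v=1: → [0,6); WM=−∞
i=1 t=9 v=5: → [6,12); WM=9; [0,6) fires=1
i=2 t=10 v=3: → [6,12); WM=9
i=3 t=11 v=2: → [6,12); WM=11
i=4 t=12 v=1: → [12,18); WM=11
i=5 t=15 v=7: → [12,18); WM=15; [6,12) fires=3
i=6 t=30 v=5: → [30,36); WM=15
i=7 t=34 v=1: → [30,36); WM=34; [12,18) fires=2
i=8 t=18 v=5: DROP (t<34-4); WM=34
i=9 t=30 v=9: → [30,36); WM=34
i=10 t=26 v=9: DROP (t<34-4); WM=34

8 10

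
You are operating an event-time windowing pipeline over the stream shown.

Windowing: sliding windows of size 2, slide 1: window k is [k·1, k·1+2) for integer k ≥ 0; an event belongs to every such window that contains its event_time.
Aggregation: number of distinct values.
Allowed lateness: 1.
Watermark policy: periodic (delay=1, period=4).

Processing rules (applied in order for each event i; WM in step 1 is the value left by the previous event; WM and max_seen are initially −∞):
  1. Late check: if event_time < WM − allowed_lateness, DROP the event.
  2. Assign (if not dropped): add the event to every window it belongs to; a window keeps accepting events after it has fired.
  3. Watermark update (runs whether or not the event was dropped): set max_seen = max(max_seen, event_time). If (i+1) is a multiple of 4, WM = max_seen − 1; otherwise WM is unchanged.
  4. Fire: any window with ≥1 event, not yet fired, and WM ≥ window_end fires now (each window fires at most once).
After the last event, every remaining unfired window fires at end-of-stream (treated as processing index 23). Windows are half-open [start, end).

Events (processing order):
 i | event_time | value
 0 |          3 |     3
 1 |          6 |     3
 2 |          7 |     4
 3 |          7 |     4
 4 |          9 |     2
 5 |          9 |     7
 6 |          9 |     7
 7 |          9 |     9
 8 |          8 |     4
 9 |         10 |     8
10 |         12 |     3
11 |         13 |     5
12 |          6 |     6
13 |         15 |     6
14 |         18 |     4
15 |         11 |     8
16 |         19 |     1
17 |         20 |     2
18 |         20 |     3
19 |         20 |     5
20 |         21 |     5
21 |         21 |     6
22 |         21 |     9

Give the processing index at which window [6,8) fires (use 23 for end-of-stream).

7

i=0 t=3 v=3: → [3,5),[2,4); WM=−∞
i=1 t=6 v=3: → [6,8),[5,7); WM=−∞
i=2 t=7 v=4: → [7,9),[6,8); WM=−∞
i=3 t=7 v=4: → [7,9),[6,8); WM=6; [2,4) fires=1 [3,5) fires=1
i=4 t=9 v=2: → [9,11),[8,10); WM=6
i=5 t=9 v=7: → [9,11),[8,10); WM=6
i=6 t=9 v=7: → [9,11),[8,10); WM=6
i=7 t=9 v=9: → [9,11),[8,10); WM=8; [5,7) fires=1 [6,8) fires=2
i=8 t=8 v=4: → [8,10),[7,9); WM=8
i=9 t=10 v=8: → [10,12),[9,11); WM=8
i=10 t=12 v=3: → [12,14),[11,13); WM=8
i=11 t=13 v=5: → [13,15),[12,14); WM=12; [7,9) fires=1 [8,10) fires=4 [9,11) fires=4 [10,12) fires=1
i=12 t=6 v=6: DROP (t<12-1); WM=12
i=13 t=15 v=6: → [15,17),[14,16); WM=12
i=14 t=18 v=4: → [18,20),[17,19); WM=12
i=15 t=11 v=8: → [11,13),[10,12); WM=17; [11,13) fires=2 [12,14) fires=2 [13,15) fires=1 [14,16) fires=1 [15,17) fires=1
i=16 t=19 v=1: → [19,21),[18,20); WM=17
i=17 t=20 v=2: → [20,22),[19,21); WM=17
i=18 t=20 v=3: → [20,22),[19,21); WM=17
i=19 t=20 v=5: → [20,22),[19,21); WM=19; [17,19) fires=1
i=20 t=21 v=5: → [21,23),[20,22); WM=19
i=21 t=21 v=6: → [21,23),[20,22); WM=19
i=22 t=21 v=9: → [21,23),[20,22); WM=19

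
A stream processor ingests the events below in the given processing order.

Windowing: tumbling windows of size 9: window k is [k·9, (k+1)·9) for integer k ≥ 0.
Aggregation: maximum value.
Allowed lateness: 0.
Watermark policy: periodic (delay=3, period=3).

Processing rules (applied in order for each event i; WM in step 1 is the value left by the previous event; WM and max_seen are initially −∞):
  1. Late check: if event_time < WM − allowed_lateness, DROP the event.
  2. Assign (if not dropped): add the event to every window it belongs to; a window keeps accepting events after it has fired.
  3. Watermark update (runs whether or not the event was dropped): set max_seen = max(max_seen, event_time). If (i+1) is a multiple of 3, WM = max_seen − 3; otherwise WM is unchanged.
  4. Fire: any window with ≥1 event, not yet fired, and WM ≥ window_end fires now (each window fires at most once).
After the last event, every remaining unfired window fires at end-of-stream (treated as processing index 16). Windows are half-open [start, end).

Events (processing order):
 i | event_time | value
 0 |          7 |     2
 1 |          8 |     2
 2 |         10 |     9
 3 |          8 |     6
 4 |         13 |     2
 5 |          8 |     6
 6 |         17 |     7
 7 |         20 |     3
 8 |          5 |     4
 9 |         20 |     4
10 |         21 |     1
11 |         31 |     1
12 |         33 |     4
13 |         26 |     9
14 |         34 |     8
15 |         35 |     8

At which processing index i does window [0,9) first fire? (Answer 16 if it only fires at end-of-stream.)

5

i=0 t=7 v=2: → [0,9); WM=−∞
i=1 t=8 v=2: → [0,9); WM=−∞
i=2 t=10 v=9: → [9,18); WM=7
i=3 t=8 v=6: → [0,9); WM=7
i=4 t=13 v=2: → [9,18); WM=7
i=5 t=8 v=6: → [0,9); WM=10; [0,9) fires=6
i=6 t=17 v=7: → [9,18); WM=10
i=7 t=20 v=3: → [18,27); WM=10
i=8 t=5 v=4: DROP (t<10-0); WM=17
i=9 t=20 v=4: → [18,27); WM=17
i=10 t=21 v=1: → [18,27); WM=17
i=11 t=31 v=1: → [27,36); WM=28; [9,18) fires=9 [18,27) fires=4
i=12 t=33 v=4: → [27,36); WM=28
i=13 t=26 v=9: DROP (t<28-0); WM=28
i=14 t=34 v=8: → [27,36); WM=31
i=15 t=35 v=8: → [27,36); WM=31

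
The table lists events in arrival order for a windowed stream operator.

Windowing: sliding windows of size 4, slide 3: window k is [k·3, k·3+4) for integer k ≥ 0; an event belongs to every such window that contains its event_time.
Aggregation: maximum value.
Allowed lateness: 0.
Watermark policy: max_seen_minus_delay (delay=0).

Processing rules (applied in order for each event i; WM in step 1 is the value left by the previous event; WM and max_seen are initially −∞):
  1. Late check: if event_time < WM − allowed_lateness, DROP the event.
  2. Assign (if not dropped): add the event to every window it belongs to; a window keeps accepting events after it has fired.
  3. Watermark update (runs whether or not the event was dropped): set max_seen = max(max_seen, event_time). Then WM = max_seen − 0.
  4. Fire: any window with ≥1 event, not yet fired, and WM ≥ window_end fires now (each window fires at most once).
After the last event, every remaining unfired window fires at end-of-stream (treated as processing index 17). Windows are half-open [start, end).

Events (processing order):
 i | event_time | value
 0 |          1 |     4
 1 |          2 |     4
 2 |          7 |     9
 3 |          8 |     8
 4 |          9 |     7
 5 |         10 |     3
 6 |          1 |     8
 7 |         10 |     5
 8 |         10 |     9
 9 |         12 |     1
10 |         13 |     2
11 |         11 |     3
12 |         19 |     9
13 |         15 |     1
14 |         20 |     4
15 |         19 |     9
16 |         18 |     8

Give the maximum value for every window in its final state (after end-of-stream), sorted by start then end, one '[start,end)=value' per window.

i=0 t=1 v=4: → [0,4); WM=1
i=1 t=2 v=4: → [0,4); WM=2
i=2 t=7 v=9: → [6,10); WM=7; [0,4) fires=4
i=3 t=8 v=8: → [6,10); WM=8
i=4 t=9 v=7: → [9,13),[6,10); WM=9
i=5 t=10 v=3: → [9,13); WM=10; [6,10) fires=9
i=6 t=1 v=8: DROP (t<10-0); WM=10
i=7 t=10 v=5: → [9,13); WM=10
i=8 t=10 v=9: → [9,13); WM=10
i=9 t=12 v=1: → [12,16),[9,13); WM=12
i=10 t=13 v=2: → [12,16); WM=13; [9,13) fires=9
i=11 t=11 v=3: DROP (t<13-0); WM=13
i=12 t=19 v=9: → [18,22); WM=19; [12,16) fires=2
i=13 t=15 v=1: DROP (t<19-0); WM=19
i=14 t=20 v=4: → [18,22); WM=20
i=15 t=19 v=9: DROP (t<20-0); WM=20
i=16 t=18 v=8: DROP (t<20-0); WM=20

[0,4)=4 [6,10)=9 [9,13)=9 [12,16)=2 [18,22)=9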